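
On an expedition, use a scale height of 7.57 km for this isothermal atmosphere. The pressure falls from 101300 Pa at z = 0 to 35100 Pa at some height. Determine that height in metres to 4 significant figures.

Invert the barometric formula: z = H ln(P₀/P).
P₀/P = 101300/35100 = 2.8860; ln(2.8860) = 1.0599.
z = 7570.0 × 1.0599 = 8023.4 m.

z ≈ 8023 m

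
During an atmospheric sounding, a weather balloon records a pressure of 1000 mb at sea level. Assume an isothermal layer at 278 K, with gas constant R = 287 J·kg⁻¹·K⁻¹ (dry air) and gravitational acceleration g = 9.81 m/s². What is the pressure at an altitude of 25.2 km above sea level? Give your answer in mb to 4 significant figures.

P ≈ 45.12 mb

Scale height: H = RT/g = 287 × 278 / 9.81 = 8133.1 m.
Barometric formula: P = P₀ exp(−z/H).
z/H = 25200/8133.1 = 3.0984; exp(−3.0984) = 0.045121.
P = 1000 × 0.045121 = 45.121 mb.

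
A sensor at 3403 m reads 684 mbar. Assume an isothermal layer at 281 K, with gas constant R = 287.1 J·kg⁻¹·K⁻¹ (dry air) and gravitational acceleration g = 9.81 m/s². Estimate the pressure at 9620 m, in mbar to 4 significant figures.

P ≈ 321.2 mbar

Scale height: H = RT/g = 287.1 × 281 / 9.81 = 8223.8 m.
Between two levels, P₂ = P₁ exp(−Δz/H) with Δz = z₂ − z₁.
Δz = 9620.0 − 3403.0 = 6217.0 m; Δz/H = 6217.0/8223.8 = 0.75598.
P₂ = 684 × exp(−0.75598) = 684 × 0.46955 = 321.17 mbar.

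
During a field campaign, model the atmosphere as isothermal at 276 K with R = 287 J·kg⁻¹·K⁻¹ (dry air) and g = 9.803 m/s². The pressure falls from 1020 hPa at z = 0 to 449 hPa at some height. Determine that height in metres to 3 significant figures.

z ≈ 6630 m

Scale height: H = RT/g = 287 × 276 / 9.803 = 8080.4 m.
Invert the barometric formula: z = H ln(P₀/P).
P₀/P = 1020/449 = 2.2717; ln(2.2717) = 0.82053.
z = 8080.4 × 0.82053 = 6630.2 m.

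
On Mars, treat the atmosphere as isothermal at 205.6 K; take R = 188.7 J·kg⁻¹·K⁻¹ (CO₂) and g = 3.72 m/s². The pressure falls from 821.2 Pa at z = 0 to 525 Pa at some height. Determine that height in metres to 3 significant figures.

Scale height: H = RT/g = 188.7 × 205.6 / 3.72 = 10429 m.
Invert the barometric formula: z = H ln(P₀/P).
P₀/P = 821.2/525 = 1.5642; ln(1.5642) = 0.44737.
z = 10429 × 0.44737 = 4665.6 m.

z ≈ 4670 m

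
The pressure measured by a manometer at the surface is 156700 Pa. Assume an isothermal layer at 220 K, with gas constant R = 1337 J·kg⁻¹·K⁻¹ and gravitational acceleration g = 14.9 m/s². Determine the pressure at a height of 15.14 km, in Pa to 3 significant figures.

Scale height: H = RT/g = 1337 × 220 / 14.9 = 19741 m.
Barometric formula: P = P₀ exp(−z/H).
z/H = 15140/19741 = 0.76693; exp(−0.76693) = 0.46444.
P = 156700 × 0.46444 = 72778 Pa.

P ≈ 72800 Pa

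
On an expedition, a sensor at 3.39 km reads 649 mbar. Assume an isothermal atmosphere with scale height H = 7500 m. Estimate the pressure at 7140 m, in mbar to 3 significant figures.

Between two levels, P₂ = P₁ exp(−Δz/H) with Δz = z₂ − z₁.
Δz = 7140.0 − 3390.0 = 3750.0 m; Δz/H = 3750.0/7500.0 = 0.50000.
P₂ = 649 × exp(−0.50000) = 649 × 0.60653 = 393.64 mbar.

P ≈ 394 mbar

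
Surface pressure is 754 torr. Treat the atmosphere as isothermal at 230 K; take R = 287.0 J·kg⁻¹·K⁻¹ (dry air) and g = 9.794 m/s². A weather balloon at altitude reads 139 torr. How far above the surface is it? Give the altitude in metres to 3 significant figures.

z ≈ 11400 m

Scale height: H = RT/g = 287.0 × 230 / 9.794 = 6739.8 m.
Invert the barometric formula: z = H ln(P₀/P).
P₀/P = 754/139 = 5.4245; ln(5.4245) = 1.6909.
z = 6739.8 × 1.6909 = 11396 m.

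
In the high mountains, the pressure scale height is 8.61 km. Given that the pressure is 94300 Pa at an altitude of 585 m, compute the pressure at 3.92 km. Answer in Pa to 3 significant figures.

Between two levels, P₂ = P₁ exp(−Δz/H) with Δz = z₂ − z₁.
Δz = 3920.0 − 585.00 = 3335.0 m; Δz/H = 3335.0/8610.0 = 0.38734.
P₂ = 94300 × exp(−0.38734) = 94300 × 0.67886 = 64016 Pa.

P ≈ 64000 Pa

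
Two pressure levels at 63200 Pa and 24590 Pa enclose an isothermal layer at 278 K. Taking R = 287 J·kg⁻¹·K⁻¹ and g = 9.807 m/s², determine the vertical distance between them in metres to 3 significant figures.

Hypsometric equation: Δz = (R T̄/g) ln(P₁/P₂).
R T̄/g = 287 × 278 / 9.807 = 8135.6 m.
ln(63200/24590) = ln(2.5702) = 0.94398.
Δz = 8135.6 × 0.94398 = 7679.8 m.

Δz ≈ 7680 m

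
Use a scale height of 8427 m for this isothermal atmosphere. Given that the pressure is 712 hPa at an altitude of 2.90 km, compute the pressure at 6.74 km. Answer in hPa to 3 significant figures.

Between two levels, P₂ = P₁ exp(−Δz/H) with Δz = z₂ − z₁.
Δz = 6740.0 − 2900.0 = 3840.0 m; Δz/H = 3840.0/8427.0 = 0.45568.
P₂ = 712 × exp(−0.45568) = 712 × 0.63402 = 451.42 hPa.

P ≈ 451 hPa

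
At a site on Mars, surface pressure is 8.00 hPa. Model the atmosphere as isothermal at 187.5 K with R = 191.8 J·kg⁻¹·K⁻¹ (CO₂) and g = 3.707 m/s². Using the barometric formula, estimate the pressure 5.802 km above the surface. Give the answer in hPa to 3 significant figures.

P ≈ 4.40 hPa

Scale height: H = RT/g = 191.8 × 187.5 / 3.707 = 9701.2 m.
Barometric formula: P = P₀ exp(−z/H).
z/H = 5802.0/9701.2 = 0.59807; exp(−0.59807) = 0.54987.
P = 8.00 × 0.54987 = 4.3990 hPa.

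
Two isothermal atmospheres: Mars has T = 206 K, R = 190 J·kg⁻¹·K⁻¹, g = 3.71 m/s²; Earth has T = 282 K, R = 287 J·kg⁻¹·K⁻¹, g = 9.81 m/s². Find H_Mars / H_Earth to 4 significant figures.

H_Mars/H_Earth ≈ 1.279

H = RT/g for each body.
H_Mars = 190 × 206 / 3.71 = 10550 m.
H_Earth = 287 × 282 / 9.81 = 8250.2 m.
H_Mars/H_Earth = 10550/8250.2 = 1.2788.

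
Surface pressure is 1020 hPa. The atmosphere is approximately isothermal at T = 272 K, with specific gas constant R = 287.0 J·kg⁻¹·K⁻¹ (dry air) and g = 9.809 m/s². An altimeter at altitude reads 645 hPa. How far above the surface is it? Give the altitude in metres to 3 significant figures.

z ≈ 3650 m

Scale height: H = RT/g = 287.0 × 272 / 9.809 = 7958.4 m.
Invert the barometric formula: z = H ln(P₀/P).
P₀/P = 1020/645 = 1.5814; ln(1.5814) = 0.45831.
z = 7958.4 × 0.45831 = 3647.4 m.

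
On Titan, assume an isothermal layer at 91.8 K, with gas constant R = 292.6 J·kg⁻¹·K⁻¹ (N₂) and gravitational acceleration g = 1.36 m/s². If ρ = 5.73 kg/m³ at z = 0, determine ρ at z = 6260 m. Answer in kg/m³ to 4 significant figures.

Scale height: H = RT/g = 292.6 × 91.8 / 1.36 = 19750 m.
In an isothermal atmosphere, density decays like pressure: ρ = ρ₀ exp(−z/H).
z/H = 6260.0/19750 = 0.31696; exp(−0.31696) = 0.72836.
ρ = 5.73 × 0.72836 = 4.1735 kg/m³.

ρ ≈ 4.174 kg/m³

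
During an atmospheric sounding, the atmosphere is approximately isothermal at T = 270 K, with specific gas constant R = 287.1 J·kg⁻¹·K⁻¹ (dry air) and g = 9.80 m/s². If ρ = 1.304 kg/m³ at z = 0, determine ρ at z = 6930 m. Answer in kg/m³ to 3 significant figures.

ρ ≈ 0.543 kg/m³

Scale height: H = RT/g = 287.1 × 270 / 9.80 = 7909.9 m.
In an isothermal atmosphere, density decays like pressure: ρ = ρ₀ exp(−z/H).
z/H = 6930.0/7909.9 = 0.87612; exp(−0.87612) = 0.41640.
ρ = 1.304 × 0.41640 = 0.54299 kg/m³.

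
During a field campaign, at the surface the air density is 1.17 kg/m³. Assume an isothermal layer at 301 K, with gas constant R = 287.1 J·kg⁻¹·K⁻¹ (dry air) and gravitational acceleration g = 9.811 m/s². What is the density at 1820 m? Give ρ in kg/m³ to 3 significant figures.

ρ ≈ 0.952 kg/m³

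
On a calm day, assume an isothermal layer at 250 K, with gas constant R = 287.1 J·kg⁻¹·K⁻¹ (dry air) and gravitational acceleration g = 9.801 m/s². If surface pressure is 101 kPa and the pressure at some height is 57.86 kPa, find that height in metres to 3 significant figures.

Scale height: H = RT/g = 287.1 × 250 / 9.801 = 7323.2 m.
Invert the barometric formula: z = H ln(P₀/P).
P₀/P = 101/57.86 = 1.7456; ln(1.7456) = 0.55710.
z = 7323.2 × 0.55710 = 4079.8 m.

z ≈ 4080 m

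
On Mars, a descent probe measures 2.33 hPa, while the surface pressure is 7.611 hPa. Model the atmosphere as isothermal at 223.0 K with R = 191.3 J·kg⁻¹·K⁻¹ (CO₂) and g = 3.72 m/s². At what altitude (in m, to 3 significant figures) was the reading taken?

Scale height: H = RT/g = 191.3 × 223.0 / 3.72 = 11468 m.
Invert the barometric formula: z = H ln(P₀/P).
P₀/P = 7.611/2.33 = 3.2665; ln(3.2665) = 1.1837.
z = 11468 × 1.1837 = 13575 m.

z ≈ 13600 m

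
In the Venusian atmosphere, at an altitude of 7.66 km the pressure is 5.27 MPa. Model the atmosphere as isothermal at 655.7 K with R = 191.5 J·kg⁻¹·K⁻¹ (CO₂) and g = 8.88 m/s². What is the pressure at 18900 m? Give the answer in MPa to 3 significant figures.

Scale height: H = RT/g = 191.5 × 655.7 / 8.88 = 14140 m.
Between two levels, P₂ = P₁ exp(−Δz/H) with Δz = z₂ − z₁.
Δz = 18900 − 7660.0 = 11240 m; Δz/H = 11240/14140 = 0.79491.
P₂ = 5.27 × exp(−0.79491) = 5.27 × 0.45162 = 2.3800 MPa.

P ≈ 2.38 MPa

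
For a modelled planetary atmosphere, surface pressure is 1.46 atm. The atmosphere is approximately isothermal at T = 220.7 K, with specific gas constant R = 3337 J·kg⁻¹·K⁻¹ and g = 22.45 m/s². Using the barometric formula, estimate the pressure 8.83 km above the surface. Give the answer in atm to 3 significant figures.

Scale height: H = RT/g = 3337 × 220.7 / 22.45 = 32805 m.
Barometric formula: P = P₀ exp(−z/H).
z/H = 8830.0/32805 = 0.26917; exp(−0.26917) = 0.76401.
P = 1.46 × 0.76401 = 1.1155 atm.

P ≈ 1.12 atm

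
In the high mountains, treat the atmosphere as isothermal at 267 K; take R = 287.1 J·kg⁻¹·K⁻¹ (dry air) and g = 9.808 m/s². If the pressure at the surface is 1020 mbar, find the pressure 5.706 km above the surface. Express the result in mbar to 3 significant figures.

Scale height: H = RT/g = 287.1 × 267 / 9.808 = 7815.6 m.
Barometric formula: P = P₀ exp(−z/H).
z/H = 5706.0/7815.6 = 0.73008; exp(−0.73008) = 0.48187.
P = 1020 × 0.48187 = 491.51 mbar.

P ≈ 492 mbar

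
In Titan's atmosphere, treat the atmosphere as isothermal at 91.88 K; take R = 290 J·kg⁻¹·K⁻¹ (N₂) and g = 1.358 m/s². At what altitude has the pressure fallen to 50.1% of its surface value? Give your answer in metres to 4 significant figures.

Scale height: H = RT/g = 290 × 91.88 / 1.358 = 19621 m.
Set P/P₀ = exp(−z/H) = 0.501, so z = −H ln(0.501).
−ln(0.501) = 0.69115; z = 19621 × 0.69115 = 13561 m.

z ≈ 13560 m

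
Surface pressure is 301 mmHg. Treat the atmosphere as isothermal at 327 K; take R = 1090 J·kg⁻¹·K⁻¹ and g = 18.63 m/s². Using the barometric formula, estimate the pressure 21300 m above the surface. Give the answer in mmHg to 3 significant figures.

P ≈ 98.9 mmHg

Scale height: H = RT/g = 1090 × 327 / 18.63 = 19132 m.
Barometric formula: P = P₀ exp(−z/H).
z/H = 21300/19132 = 1.1133; exp(−1.1133) = 0.32847.
P = 301 × 0.32847 = 98.869 mmHg.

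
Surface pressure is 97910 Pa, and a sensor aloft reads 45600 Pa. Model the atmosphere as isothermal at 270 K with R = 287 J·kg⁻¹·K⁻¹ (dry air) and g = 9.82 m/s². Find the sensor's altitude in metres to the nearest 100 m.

Scale height: H = RT/g = 287 × 270 / 9.82 = 7891.0 m.
Invert the barometric formula: z = H ln(P₀/P).
P₀/P = 97910/45600 = 2.1471; ln(2.1471) = 0.76412.
z = 7891.0 × 0.76412 = 6029.7 m.

z ≈ 6000 m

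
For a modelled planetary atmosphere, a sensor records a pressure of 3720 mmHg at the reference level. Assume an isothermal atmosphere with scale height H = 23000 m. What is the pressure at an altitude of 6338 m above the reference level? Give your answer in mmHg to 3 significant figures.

Barometric formula: P = P₀ exp(−z/H).
z/H = 6338.0/23000 = 0.27557; exp(−0.27557) = 0.75914.
P = 3720 × 0.75914 = 2824.0 mmHg.

P ≈ 2820 mmHg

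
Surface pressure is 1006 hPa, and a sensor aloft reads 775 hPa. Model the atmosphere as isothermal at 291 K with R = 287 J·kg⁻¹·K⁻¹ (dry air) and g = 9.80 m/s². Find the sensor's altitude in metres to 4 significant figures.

Scale height: H = RT/g = 287 × 291 / 9.80 = 8522.1 m.
Invert the barometric formula: z = H ln(P₀/P).
P₀/P = 1006/775 = 1.2981; ln(1.2981) = 0.26090.
z = 8522.1 × 0.26090 = 2223.4 m.

z ≈ 2223 m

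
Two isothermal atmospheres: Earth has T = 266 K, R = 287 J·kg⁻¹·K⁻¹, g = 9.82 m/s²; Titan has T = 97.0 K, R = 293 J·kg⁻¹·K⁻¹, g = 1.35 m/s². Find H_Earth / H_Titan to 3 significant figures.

H_Earth/H_Titan ≈ 0.369

H = RT/g for each body.
H_Earth = 287 × 266 / 9.82 = 7774.1 m.
H_Titan = 293 × 97.0 / 1.35 = 21053 m.
H_Earth/H_Titan = 7774.1/21053 = 0.36926.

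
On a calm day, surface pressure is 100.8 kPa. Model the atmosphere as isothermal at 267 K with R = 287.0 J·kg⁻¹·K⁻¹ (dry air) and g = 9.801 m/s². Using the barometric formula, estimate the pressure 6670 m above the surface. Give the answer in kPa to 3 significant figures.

Scale height: H = RT/g = 287.0 × 267 / 9.801 = 7818.5 m.
Barometric formula: P = P₀ exp(−z/H).
z/H = 6670.0/7818.5 = 0.85310; exp(−0.85310) = 0.42609.
P = 100.8 × 0.42609 = 42.950 kPa.

P ≈ 42.9 kPa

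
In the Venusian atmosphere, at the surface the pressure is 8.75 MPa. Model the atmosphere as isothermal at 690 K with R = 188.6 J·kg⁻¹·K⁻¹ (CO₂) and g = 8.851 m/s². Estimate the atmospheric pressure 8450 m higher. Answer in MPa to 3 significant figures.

P ≈ 4.93 MPa

Scale height: H = RT/g = 188.6 × 690 / 8.851 = 14703 m.
Barometric formula: P = P₀ exp(−z/H).
z/H = 8450.0/14703 = 0.57471; exp(−0.57471) = 0.56287.
P = 8.75 × 0.56287 = 4.9251 MPa.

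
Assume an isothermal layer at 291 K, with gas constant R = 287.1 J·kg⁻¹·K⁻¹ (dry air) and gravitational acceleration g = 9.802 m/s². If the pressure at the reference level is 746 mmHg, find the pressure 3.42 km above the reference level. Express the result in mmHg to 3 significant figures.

P ≈ 499 mmHg

Scale height: H = RT/g = 287.1 × 291 / 9.802 = 8523.4 m.
Barometric formula: P = P₀ exp(−z/H).
z/H = 3420.0/8523.4 = 0.40125; exp(−0.40125) = 0.66948.
P = 746 × 0.66948 = 499.43 mmHg.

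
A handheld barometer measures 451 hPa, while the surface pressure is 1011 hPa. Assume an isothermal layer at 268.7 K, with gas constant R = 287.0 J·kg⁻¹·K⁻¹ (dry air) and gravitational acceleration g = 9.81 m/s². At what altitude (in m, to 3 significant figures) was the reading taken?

Scale height: H = RT/g = 287.0 × 268.7 / 9.81 = 7861.0 m.
Invert the barometric formula: z = H ln(P₀/P).
P₀/P = 1011/451 = 2.2417; ln(2.2417) = 0.80723.
z = 7861.0 × 0.80723 = 6345.6 m.

z ≈ 6350 m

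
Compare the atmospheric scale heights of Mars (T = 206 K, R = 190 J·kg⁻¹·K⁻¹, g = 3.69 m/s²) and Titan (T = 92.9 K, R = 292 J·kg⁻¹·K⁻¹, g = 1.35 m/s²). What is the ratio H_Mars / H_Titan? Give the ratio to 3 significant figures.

H = RT/g for each body.
H_Mars = 190 × 206 / 3.69 = 10607 m.
H_Titan = 292 × 92.9 / 1.35 = 20094 m.
H_Mars/H_Titan = 10607/20094 = 0.52787.

H_Mars/H_Titan ≈ 0.528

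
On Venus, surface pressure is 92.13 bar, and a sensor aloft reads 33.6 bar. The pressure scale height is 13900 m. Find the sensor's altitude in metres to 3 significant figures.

z ≈ 14000 m

Invert the barometric formula: z = H ln(P₀/P).
P₀/P = 92.13/33.6 = 2.7420; ln(2.7420) = 1.0087.
z = 13900 × 1.0087 = 14021 m.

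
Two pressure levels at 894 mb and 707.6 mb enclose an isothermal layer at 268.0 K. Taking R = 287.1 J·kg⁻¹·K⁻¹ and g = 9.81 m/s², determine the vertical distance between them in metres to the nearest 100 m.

Δz ≈ 1800 m

Hypsometric equation: Δz = (R T̄/g) ln(P₁/P₂).
R T̄/g = 287.1 × 268.0 / 9.81 = 7843.3 m.
ln(894/707.6) = ln(1.2634) = 0.23381.
Δz = 7843.3 × 0.23381 = 1833.8 m.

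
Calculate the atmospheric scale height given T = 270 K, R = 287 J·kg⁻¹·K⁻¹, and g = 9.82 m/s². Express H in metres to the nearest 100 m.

H ≈ 7900 m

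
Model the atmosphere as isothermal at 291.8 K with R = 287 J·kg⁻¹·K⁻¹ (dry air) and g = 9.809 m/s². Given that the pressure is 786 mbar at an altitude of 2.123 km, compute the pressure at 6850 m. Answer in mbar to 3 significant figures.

Scale height: H = RT/g = 287 × 291.8 / 9.809 = 8537.7 m.
Between two levels, P₂ = P₁ exp(−Δz/H) with Δz = z₂ − z₁.
Δz = 6850.0 − 2123.0 = 4727.0 m; Δz/H = 4727.0/8537.7 = 0.55366.
P₂ = 786 × exp(−0.55366) = 786 × 0.57484 = 451.82 mbar.

P ≈ 452 mbar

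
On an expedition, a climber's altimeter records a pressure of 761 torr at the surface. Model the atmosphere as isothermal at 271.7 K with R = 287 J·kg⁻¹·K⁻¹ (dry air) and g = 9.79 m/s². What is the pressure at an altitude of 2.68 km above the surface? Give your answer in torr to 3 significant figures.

P ≈ 544 torr

Scale height: H = RT/g = 287 × 271.7 / 9.79 = 7965.1 m.
Barometric formula: P = P₀ exp(−z/H).
z/H = 2680.0/7965.1 = 0.33647; exp(−0.33647) = 0.71429.
P = 761 × 0.71429 = 543.57 torr.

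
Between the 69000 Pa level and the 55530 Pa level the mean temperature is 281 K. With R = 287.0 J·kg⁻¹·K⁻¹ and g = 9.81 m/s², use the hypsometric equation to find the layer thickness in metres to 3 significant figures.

Δz ≈ 1790 m

Hypsometric equation: Δz = (R T̄/g) ln(P₁/P₂).
R T̄/g = 287.0 × 281 / 9.81 = 8220.9 m.
ln(69000/55530) = ln(1.2426) = 0.21721.
Δz = 8220.9 × 0.21721 = 1785.7 m.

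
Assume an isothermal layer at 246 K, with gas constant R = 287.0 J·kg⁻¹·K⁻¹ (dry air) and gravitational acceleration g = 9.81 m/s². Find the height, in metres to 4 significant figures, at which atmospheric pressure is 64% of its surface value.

Scale height: H = RT/g = 287.0 × 246 / 9.81 = 7196.9 m.
Set P/P₀ = exp(−z/H) = 0.64, so z = −H ln(0.64).
−ln(0.64) = 0.44629; z = 7196.9 × 0.44629 = 3211.9 m.

z ≈ 3212 m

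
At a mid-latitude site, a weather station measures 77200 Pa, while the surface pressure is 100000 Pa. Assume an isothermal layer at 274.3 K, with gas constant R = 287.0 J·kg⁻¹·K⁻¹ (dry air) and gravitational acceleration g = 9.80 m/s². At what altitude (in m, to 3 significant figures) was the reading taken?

Scale height: H = RT/g = 287.0 × 274.3 / 9.80 = 8033.1 m.
Invert the barometric formula: z = H ln(P₀/P).
P₀/P = 100000/77200 = 1.2953; ln(1.2953) = 0.25874.
z = 8033.1 × 0.25874 = 2078.5 m.

z ≈ 2080 m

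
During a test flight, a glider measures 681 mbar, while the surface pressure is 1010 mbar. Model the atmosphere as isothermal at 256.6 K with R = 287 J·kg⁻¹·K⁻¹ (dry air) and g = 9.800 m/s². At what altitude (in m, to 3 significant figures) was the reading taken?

Scale height: H = RT/g = 287 × 256.6 / 9.800 = 7514.7 m.
Invert the barometric formula: z = H ln(P₀/P).
P₀/P = 1010/681 = 1.4831; ln(1.4831) = 0.39413.
z = 7514.7 × 0.39413 = 2961.8 m.

z ≈ 2960 m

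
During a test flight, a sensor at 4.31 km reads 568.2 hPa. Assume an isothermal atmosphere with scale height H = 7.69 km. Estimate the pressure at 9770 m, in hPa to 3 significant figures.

Between two levels, P₂ = P₁ exp(−Δz/H) with Δz = z₂ − z₁.
Δz = 9770.0 − 4310.0 = 5460.0 m; Δz/H = 5460.0/7690.0 = 0.71001.
P₂ = 568.2 × exp(−0.71001) = 568.2 × 0.49164 = 279.35 hPa.

P ≈ 279 hPa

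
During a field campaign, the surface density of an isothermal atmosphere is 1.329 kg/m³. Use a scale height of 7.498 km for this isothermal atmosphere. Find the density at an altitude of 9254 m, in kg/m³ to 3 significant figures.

In an isothermal atmosphere, density decays like pressure: ρ = ρ₀ exp(−z/H).
z/H = 9254.0/7498.0 = 1.2342; exp(−1.2342) = 0.29107.
ρ = 1.329 × 0.29107 = 0.38683 kg/m³.

ρ ≈ 0.387 kg/m³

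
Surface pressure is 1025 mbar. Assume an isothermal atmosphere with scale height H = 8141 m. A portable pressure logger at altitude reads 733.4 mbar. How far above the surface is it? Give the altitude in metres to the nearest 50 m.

Invert the barometric formula: z = H ln(P₀/P).
P₀/P = 1025/733.4 = 1.3976; ln(1.3976) = 0.33476.
z = 8141.0 × 0.33476 = 2725.3 m.

z ≈ 2750 m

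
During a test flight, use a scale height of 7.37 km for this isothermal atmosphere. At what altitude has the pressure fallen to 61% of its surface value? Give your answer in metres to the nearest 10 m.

Set P/P₀ = exp(−z/H) = 0.61, so z = −H ln(0.61).
−ln(0.61) = 0.49430; z = 7370.0 × 0.49430 = 3643.0 m.

z ≈ 3640 m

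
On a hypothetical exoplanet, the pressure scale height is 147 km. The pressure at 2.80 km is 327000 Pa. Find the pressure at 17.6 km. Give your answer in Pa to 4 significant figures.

Between two levels, P₂ = P₁ exp(−Δz/H) with Δz = z₂ − z₁.
Δz = 17600 − 2800.0 = 14800 m; Δz/H = 14800/147000 = 0.10068.
P₂ = 327000 × exp(−0.10068) = 327000 × 0.90422 = 295680 Pa.

P ≈ 295700 Pa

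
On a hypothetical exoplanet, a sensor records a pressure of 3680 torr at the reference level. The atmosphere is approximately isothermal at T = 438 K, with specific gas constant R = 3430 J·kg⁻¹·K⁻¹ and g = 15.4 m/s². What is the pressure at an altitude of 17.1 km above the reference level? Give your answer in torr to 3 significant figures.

P ≈ 3090 torr

Scale height: H = RT/g = 3430 × 438 / 15.4 = 97555 m.
Barometric formula: P = P₀ exp(−z/H).
z/H = 17100/97555 = 0.17529; exp(−0.17529) = 0.83921.
P = 3680 × 0.83921 = 3088.3 torr.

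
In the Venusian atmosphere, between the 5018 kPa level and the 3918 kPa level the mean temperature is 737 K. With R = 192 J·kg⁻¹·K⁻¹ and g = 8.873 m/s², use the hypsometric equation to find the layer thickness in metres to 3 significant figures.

Δz ≈ 3950 m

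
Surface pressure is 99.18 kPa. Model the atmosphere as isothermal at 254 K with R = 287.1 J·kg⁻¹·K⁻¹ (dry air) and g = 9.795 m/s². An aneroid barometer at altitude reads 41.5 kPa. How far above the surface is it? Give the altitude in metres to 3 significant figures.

Scale height: H = RT/g = 287.1 × 254 / 9.795 = 7445.0 m.
Invert the barometric formula: z = H ln(P₀/P).
P₀/P = 99.18/41.5 = 2.3899; ln(2.3899) = 0.87125.
z = 7445.0 × 0.87125 = 6486.5 m.

z ≈ 6490 m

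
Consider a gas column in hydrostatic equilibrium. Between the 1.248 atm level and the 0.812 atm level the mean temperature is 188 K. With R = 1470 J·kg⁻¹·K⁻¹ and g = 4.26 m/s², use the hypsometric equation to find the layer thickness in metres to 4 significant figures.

Hypsometric equation: Δz = (R T̄/g) ln(P₁/P₂).
R T̄/g = 1470 × 188 / 4.26 = 64873 m.
ln(1.248/0.812) = ln(1.5369) = 0.42977.
Δz = 64873 × 0.42977 = 27880 m.

Δz ≈ 27880 m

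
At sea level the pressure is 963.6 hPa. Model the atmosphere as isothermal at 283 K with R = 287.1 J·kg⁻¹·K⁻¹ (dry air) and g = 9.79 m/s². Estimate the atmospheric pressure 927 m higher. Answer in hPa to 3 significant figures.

P ≈ 862 hPa

Scale height: H = RT/g = 287.1 × 283 / 9.79 = 8299.2 m.
Barometric formula: P = P₀ exp(−z/H).
z/H = 927.00/8299.2 = 0.11170; exp(−0.11170) = 0.89431.
P = 963.6 × 0.89431 = 861.76 hPa.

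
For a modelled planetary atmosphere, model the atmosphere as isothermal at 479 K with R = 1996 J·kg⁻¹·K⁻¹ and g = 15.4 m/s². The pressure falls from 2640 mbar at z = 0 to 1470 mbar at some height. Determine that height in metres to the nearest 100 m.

Scale height: H = RT/g = 1996 × 479 / 15.4 = 62083 m.
Invert the barometric formula: z = H ln(P₀/P).
P₀/P = 2640/1470 = 1.7959; ln(1.7959) = 0.58551.
z = 62083 × 0.58551 = 36350 m.

z ≈ 36400 m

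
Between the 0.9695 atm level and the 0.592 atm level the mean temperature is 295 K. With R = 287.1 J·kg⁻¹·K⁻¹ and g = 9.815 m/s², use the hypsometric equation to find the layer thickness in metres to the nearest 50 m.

Δz ≈ 4250 m

Hypsometric equation: Δz = (R T̄/g) ln(P₁/P₂).
R T̄/g = 287.1 × 295 / 9.815 = 8629.1 m.
ln(0.9695/0.592) = ln(1.6377) = 0.49329.
Δz = 8629.1 × 0.49329 = 4256.6 m.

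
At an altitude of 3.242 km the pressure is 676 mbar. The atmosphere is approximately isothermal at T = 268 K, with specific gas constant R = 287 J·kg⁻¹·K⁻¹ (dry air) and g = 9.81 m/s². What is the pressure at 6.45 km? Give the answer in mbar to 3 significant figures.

Scale height: H = RT/g = 287 × 268 / 9.81 = 7840.6 m.
Between two levels, P₂ = P₁ exp(−Δz/H) with Δz = z₂ − z₁.
Δz = 6450.0 − 3242.0 = 3208.0 m; Δz/H = 3208.0/7840.6 = 0.40915.
P₂ = 676 × exp(−0.40915) = 676 × 0.66421 = 449.01 mbar.

P ≈ 449 mbar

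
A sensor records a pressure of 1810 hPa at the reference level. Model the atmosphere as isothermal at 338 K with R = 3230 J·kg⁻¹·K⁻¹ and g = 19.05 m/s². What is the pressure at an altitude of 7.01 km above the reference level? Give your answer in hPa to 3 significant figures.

P ≈ 1600 hPa

Scale height: H = RT/g = 3230 × 338 / 19.05 = 57309 m.
Barometric formula: P = P₀ exp(−z/H).
z/H = 7010.0/57309 = 0.12232; exp(−0.12232) = 0.88487.
P = 1810 × 0.88487 = 1601.6 hPa.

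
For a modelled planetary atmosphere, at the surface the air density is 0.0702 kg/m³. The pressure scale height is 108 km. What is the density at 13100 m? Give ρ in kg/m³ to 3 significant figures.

In an isothermal atmosphere, density decays like pressure: ρ = ρ₀ exp(−z/H).
z/H = 13100/108000 = 0.12130; exp(−0.12130) = 0.88577.
ρ = 0.0702 × 0.88577 = 0.062181 kg/m³.

ρ ≈ 0.0622 kg/m³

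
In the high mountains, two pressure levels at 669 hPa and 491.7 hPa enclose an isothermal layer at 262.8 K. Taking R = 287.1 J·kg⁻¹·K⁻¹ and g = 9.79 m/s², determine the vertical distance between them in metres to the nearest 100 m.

Δz ≈ 2400 m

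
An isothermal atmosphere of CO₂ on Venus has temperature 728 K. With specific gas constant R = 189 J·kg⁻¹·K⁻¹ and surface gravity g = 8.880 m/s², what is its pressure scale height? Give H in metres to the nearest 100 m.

The scale height of an isothermal atmosphere is H = RT/g.
H = 189 × 728 / 8.880 = 137590/8.880 = 15494 m.

H ≈ 15500 m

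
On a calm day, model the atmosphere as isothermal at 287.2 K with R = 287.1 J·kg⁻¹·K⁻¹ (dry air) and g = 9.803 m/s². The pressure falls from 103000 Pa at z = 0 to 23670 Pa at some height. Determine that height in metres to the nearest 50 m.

z ≈ 12350 m

Scale height: H = RT/g = 287.1 × 287.2 / 9.803 = 8411.2 m.
Invert the barometric formula: z = H ln(P₀/P).
P₀/P = 103000/23670 = 4.3515; ln(4.3515) = 1.4705.
z = 8411.2 × 1.4705 = 12369 m.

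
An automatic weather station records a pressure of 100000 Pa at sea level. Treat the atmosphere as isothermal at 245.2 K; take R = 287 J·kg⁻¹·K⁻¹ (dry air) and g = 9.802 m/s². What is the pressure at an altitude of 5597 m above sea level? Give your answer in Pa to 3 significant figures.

P ≈ 45900 Pa

Scale height: H = RT/g = 287 × 245.2 / 9.802 = 7179.4 m.
Barometric formula: P = P₀ exp(−z/H).
z/H = 5597.0/7179.4 = 0.77959; exp(−0.77959) = 0.45859.
P = 100000 × 0.45859 = 45859 Pa.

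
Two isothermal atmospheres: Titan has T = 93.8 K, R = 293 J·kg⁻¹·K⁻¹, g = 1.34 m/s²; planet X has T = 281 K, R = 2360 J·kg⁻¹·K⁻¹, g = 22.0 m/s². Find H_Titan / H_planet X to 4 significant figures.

H_Titan/H_planet X ≈ 0.6804

H = RT/g for each body.
H_Titan = 293 × 93.8 / 1.34 = 20510 m.
H_planet X = 2360 × 281 / 22.0 = 30144 m.
H_Titan/H_planet X = 20510/30144 = 0.68040.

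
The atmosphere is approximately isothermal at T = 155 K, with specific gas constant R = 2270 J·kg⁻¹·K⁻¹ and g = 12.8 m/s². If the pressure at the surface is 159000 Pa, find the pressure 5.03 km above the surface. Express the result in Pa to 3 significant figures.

Scale height: H = RT/g = 2270 × 155 / 12.8 = 27488 m.
Barometric formula: P = P₀ exp(−z/H).
z/H = 5030.0/27488 = 0.18299; exp(−0.18299) = 0.83278.
P = 159000 × 0.83278 = 132410 Pa.

P ≈ 132000 Pa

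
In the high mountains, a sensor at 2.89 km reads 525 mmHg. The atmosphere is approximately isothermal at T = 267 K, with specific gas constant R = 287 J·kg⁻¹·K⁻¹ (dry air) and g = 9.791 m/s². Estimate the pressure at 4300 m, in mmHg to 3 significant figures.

Scale height: H = RT/g = 287 × 267 / 9.791 = 7826.5 m.
Between two levels, P₂ = P₁ exp(−Δz/H) with Δz = z₂ − z₁.
Δz = 4300.0 − 2890.0 = 1410.0 m; Δz/H = 1410.0/7826.5 = 0.18016.
P₂ = 525 × exp(−0.18016) = 525 × 0.83514 = 438.45 mmHg.

P ≈ 438 mmHg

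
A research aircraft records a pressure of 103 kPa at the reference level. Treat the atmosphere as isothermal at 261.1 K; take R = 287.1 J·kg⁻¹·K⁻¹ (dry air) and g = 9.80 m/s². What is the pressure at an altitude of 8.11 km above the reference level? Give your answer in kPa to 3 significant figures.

P ≈ 35.7 kPa

Scale height: H = RT/g = 287.1 × 261.1 / 9.80 = 7649.2 m.
Barometric formula: P = P₀ exp(−z/H).
z/H = 8110.0/7649.2 = 1.0602; exp(−1.0602) = 0.34639.
P = 103 × 0.34639 = 35.678 kPa.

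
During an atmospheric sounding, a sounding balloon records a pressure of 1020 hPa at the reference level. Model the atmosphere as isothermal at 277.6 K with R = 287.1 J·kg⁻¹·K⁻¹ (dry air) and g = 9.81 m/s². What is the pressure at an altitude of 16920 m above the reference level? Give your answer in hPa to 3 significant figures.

Scale height: H = RT/g = 287.1 × 277.6 / 9.81 = 8124.3 m.
Barometric formula: P = P₀ exp(−z/H).
z/H = 16920/8124.3 = 2.0826; exp(−2.0826) = 0.12461.
P = 1020 × 0.12461 = 127.10 hPa.

P ≈ 127 hPa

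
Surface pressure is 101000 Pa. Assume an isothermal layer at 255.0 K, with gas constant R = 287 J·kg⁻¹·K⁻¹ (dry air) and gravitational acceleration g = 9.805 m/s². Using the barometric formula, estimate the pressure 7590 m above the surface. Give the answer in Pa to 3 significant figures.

P ≈ 36500 Pa

Scale height: H = RT/g = 287 × 255.0 / 9.805 = 7464.0 m.
Barometric formula: P = P₀ exp(−z/H).
z/H = 7590.0/7464.0 = 1.0169; exp(−1.0169) = 0.36171.
P = 101000 × 0.36171 = 36533 Pa.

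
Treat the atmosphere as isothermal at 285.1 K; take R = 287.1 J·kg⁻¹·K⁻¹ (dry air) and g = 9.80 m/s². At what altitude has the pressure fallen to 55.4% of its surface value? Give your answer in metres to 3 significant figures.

z ≈ 4930 m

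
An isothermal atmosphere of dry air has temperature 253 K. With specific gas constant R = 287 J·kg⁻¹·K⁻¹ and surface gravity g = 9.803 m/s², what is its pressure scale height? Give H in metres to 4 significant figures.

H ≈ 7407 m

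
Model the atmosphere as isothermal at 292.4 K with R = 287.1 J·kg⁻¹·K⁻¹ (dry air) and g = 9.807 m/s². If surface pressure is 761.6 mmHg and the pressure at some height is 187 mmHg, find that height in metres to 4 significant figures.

z ≈ 12020 m

Scale height: H = RT/g = 287.1 × 292.4 / 9.807 = 8560.0 m.
Invert the barometric formula: z = H ln(P₀/P).
P₀/P = 761.6/187 = 4.0727; ln(4.0727) = 1.4043.
z = 8560.0 × 1.4043 = 12021 m.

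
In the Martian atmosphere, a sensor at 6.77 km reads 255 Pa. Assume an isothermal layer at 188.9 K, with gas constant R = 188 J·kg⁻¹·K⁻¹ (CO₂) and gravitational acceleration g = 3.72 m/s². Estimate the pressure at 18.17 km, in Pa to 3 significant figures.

P ≈ 77.3 Pa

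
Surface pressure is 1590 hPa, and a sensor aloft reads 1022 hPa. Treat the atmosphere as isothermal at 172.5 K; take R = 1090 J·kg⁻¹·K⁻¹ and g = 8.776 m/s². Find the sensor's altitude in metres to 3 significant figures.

z ≈ 9470 m

Scale height: H = RT/g = 1090 × 172.5 / 8.776 = 21425 m.
Invert the barometric formula: z = H ln(P₀/P).
P₀/P = 1590/1022 = 1.5558; ln(1.5558) = 0.44199.
z = 21425 × 0.44199 = 9469.6 m.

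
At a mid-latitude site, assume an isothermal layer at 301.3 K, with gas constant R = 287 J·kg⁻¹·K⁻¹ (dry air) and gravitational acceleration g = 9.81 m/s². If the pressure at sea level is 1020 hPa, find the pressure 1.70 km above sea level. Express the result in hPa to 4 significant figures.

Scale height: H = RT/g = 287 × 301.3 / 9.81 = 8814.8 m.
Barometric formula: P = P₀ exp(−z/H).
z/H = 1700.0/8814.8 = 0.19286; exp(−0.19286) = 0.82460.
P = 1020 × 0.82460 = 841.09 hPa.

P ≈ 841.1 hPa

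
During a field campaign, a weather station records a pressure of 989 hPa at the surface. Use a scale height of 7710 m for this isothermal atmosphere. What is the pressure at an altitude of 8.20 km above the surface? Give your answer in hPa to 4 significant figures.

P ≈ 341.4 hPa

Barometric formula: P = P₀ exp(−z/H).
z/H = 8200.0/7710.0 = 1.0636; exp(−1.0636) = 0.34521.
P = 989 × 0.34521 = 341.41 hPa.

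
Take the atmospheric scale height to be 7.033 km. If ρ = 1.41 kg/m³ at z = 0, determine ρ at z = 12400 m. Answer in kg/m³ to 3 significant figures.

In an isothermal atmosphere, density decays like pressure: ρ = ρ₀ exp(−z/H).
z/H = 12400/7033.0 = 1.7631; exp(−1.7631) = 0.17151.
ρ = 1.41 × 0.17151 = 0.24183 kg/m³.

ρ ≈ 0.242 kg/m³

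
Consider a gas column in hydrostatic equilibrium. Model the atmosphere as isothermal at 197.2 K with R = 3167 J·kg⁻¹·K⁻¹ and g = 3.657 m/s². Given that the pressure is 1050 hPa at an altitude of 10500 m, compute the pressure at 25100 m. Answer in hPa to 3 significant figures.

Scale height: H = RT/g = 3167 × 197.2 / 3.657 = 170780 m.
Between two levels, P₂ = P₁ exp(−Δz/H) with Δz = z₂ − z₁.
Δz = 25100 − 10500 = 14600 m; Δz/H = 14600/170780 = 0.085490.
P₂ = 1050 × exp(−0.085490) = 1050 × 0.91806 = 963.96 hPa.

P ≈ 964 hPa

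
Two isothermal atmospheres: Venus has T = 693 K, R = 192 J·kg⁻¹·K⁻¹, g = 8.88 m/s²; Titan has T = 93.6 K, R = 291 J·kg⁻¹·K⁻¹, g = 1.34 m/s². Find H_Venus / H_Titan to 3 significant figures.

H = RT/g for each body.
H_Venus = 192 × 693 / 8.88 = 14984 m.
H_Titan = 291 × 93.6 / 1.34 = 20327 m.
H_Venus/H_Titan = 14984/20327 = 0.73715.

H_Venus/H_Titan ≈ 0.737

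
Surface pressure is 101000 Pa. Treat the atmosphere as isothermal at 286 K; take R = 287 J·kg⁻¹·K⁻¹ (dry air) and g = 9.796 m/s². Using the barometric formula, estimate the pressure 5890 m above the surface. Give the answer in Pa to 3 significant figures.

P ≈ 50000 Pa

Scale height: H = RT/g = 287 × 286 / 9.796 = 8379.1 m.
Barometric formula: P = P₀ exp(−z/H).
z/H = 5890.0/8379.1 = 0.70294; exp(−0.70294) = 0.49513.
P = 101000 × 0.49513 = 50008 Pa.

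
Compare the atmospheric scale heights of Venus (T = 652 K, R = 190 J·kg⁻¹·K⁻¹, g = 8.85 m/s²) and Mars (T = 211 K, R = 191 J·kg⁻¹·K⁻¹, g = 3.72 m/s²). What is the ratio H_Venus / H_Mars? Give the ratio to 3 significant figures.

H_Venus/H_Mars ≈ 1.29

H = RT/g for each body.
H_Venus = 190 × 652 / 8.85 = 13998 m.
H_Mars = 191 × 211 / 3.72 = 10834 m.
H_Venus/H_Mars = 13998/10834 = 1.2920.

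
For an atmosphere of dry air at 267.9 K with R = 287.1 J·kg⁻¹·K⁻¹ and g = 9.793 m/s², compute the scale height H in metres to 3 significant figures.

H ≈ 7850 m

The scale height of an isothermal atmosphere is H = RT/g.
H = 287.1 × 267.9 / 9.793 = 76914/9.793 = 7854.0 m.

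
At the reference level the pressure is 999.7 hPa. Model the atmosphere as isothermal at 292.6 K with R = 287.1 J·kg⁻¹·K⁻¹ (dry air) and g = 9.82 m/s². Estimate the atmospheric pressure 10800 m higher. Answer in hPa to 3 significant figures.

Scale height: H = RT/g = 287.1 × 292.6 / 9.82 = 8554.5 m.
Barometric formula: P = P₀ exp(−z/H).
z/H = 10800/8554.5 = 1.2625; exp(−1.2625) = 0.28295.
P = 999.7 × 0.28295 = 282.87 hPa.

P ≈ 283 hPa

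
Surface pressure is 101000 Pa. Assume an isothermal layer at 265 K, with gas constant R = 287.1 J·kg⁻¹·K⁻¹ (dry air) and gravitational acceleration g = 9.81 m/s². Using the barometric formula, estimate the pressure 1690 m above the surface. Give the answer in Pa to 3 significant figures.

Scale height: H = RT/g = 287.1 × 265 / 9.81 = 7755.5 m.
Barometric formula: P = P₀ exp(−z/H).
z/H = 1690.0/7755.5 = 0.21791; exp(−0.21791) = 0.80420.
P = 101000 × 0.80420 = 81224 Pa.

P ≈ 81200 Pa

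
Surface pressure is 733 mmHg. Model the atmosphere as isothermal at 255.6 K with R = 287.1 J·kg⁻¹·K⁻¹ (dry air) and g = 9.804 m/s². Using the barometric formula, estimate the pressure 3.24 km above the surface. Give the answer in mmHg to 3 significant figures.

P ≈ 475 mmHg

Scale height: H = RT/g = 287.1 × 255.6 / 9.804 = 7485.0 m.
Barometric formula: P = P₀ exp(−z/H).
z/H = 3240.0/7485.0 = 0.43287; exp(−0.43287) = 0.64864.
P = 733 × 0.64864 = 475.45 mmHg.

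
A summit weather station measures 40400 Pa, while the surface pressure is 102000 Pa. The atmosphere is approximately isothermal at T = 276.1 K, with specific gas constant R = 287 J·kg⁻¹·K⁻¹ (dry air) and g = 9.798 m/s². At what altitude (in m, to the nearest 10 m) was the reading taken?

z ≈ 7490 m

Scale height: H = RT/g = 287 × 276.1 / 9.798 = 8087.4 m.
Invert the barometric formula: z = H ln(P₀/P).
P₀/P = 102000/40400 = 2.5248; ln(2.5248) = 0.92616.
z = 8087.4 × 0.92616 = 7490.2 m.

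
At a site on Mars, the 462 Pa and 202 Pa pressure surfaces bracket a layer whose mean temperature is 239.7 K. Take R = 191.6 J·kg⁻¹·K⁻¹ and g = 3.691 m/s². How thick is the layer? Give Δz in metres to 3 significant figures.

Δz ≈ 10300 m

Hypsometric equation: Δz = (R T̄/g) ln(P₁/P₂).
R T̄/g = 191.6 × 239.7 / 3.691 = 12443 m.
ln(462/202) = ln(2.2871) = 0.82728.
Δz = 12443 × 0.82728 = 10294 m.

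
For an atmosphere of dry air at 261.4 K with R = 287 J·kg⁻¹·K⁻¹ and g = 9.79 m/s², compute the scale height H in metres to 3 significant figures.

The scale height of an isothermal atmosphere is H = RT/g.
H = 287 × 261.4 / 9.79 = 75022/9.79 = 7663.1 m.

H ≈ 7660 m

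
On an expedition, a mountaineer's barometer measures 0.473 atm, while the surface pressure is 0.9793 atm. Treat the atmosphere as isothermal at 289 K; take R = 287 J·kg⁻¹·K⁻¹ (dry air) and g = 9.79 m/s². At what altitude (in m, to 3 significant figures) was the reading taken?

Scale height: H = RT/g = 287 × 289 / 9.79 = 8472.2 m.
Invert the barometric formula: z = H ln(P₀/P).
P₀/P = 0.9793/0.473 = 2.0704; ln(2.0704) = 0.72774.
z = 8472.2 × 0.72774 = 6165.6 m.

z ≈ 6170 m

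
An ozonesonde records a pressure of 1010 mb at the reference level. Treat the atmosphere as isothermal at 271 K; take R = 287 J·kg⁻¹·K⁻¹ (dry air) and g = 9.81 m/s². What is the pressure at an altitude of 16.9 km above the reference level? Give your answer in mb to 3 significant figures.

Scale height: H = RT/g = 287 × 271 / 9.81 = 7928.3 m.
Barometric formula: P = P₀ exp(−z/H).
z/H = 16900/7928.3 = 2.1316; exp(−2.1316) = 0.11865.
P = 1010 × 0.11865 = 119.84 mb.

P ≈ 120 mb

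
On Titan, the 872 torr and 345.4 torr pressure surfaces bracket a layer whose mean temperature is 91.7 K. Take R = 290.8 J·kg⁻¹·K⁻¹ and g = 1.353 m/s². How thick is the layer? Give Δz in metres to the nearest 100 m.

Hypsometric equation: Δz = (R T̄/g) ln(P₁/P₂).
R T̄/g = 290.8 × 91.7 / 1.353 = 19709 m.
ln(872/345.4) = ln(2.5246) = 0.92608.
Δz = 19709 × 0.92608 = 18252 m.

Δz ≈ 18300 m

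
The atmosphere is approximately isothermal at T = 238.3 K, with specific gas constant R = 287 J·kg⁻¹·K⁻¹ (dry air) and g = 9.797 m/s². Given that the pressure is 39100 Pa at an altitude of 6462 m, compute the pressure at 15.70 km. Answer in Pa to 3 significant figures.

Scale height: H = RT/g = 287 × 238.3 / 9.797 = 6980.9 m.
Between two levels, P₂ = P₁ exp(−Δz/H) with Δz = z₂ − z₁.
Δz = 15700 − 6462.0 = 9238.0 m; Δz/H = 9238.0/6980.9 = 1.3233.
P₂ = 39100 × exp(−1.3233) = 39100 × 0.26626 = 10411 Pa.

P ≈ 10400 Pa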